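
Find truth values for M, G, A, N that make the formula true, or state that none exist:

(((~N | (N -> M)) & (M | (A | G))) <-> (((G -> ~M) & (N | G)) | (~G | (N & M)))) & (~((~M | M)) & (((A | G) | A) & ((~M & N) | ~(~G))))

The conjunct ~((~M | M)) is unsatisfiable on its own:
  M=F: evaluates to False.
  M=T: evaluates to False.
So the whole conjunction is unsatisfiable.

Unsatisfiable — no assignment works.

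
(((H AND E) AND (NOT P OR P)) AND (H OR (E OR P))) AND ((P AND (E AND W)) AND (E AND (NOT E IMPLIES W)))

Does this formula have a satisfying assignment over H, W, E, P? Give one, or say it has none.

H = True; W = True; E = True; P = True

  ((H AND E) AND (NOT P OR P)) AND (H OR (E OR P)) = True
    (H AND E) AND (NOT P OR P) = True
      H AND E = True
      NOT P OR P = True
        NOT P = False
    H OR (E OR P) = True
      E OR P = True
  (P AND (E AND W)) AND (E AND (NOT E IMPLIES W)) = True
    P AND (E AND W) = True
      E AND W = True
    E AND (NOT E IMPLIES W) = True
      NOT E IMPLIES W = True
        NOT E = False
Both conjuncts True, so the formula holds.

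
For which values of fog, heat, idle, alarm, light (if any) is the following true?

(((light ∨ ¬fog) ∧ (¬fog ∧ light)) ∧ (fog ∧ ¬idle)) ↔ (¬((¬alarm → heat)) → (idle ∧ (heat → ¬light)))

fog=T; heat=F; idle=F; alarm=F; light=T

  (((light ∨ ¬fog) ∧ (¬fog ∧ light)) ∧ (fog ∧ ¬idle)) ↔ (¬((¬alarm → heat)) → (idle ∧ (heat → ¬light))) = True
    ((light ∨ ¬fog) ∧ (¬fog ∧ light)) ∧ (fog ∧ ¬idle) = False
      (light ∨ ¬fog) ∧ (¬fog ∧ light) = False
        light ∨ ¬fog = True
          ¬fog = False
        ¬fog ∧ light = False
          ¬fog = False
      fog ∧ ¬idle = True
        ¬idle = True
    ¬((¬alarm → heat)) → (idle ∧ (heat → ¬light)) = False
      ¬((¬alarm → heat)) = True
        ¬alarm → heat = False
          ¬alarm = True
      idle ∧ (heat → ¬light) = False
        heat → ¬light = True
          ¬light = False
The formula evaluates to True.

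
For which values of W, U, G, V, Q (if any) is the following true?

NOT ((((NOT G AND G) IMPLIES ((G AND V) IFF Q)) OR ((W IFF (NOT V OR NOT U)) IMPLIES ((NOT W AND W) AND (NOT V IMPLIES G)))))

Unsatisfiable

Case G = True: the formula becomes NOT ((True OR ((W IFF (NOT V OR NOT U)) IMPLIES (NOT W AND W)))) = False.
Case G = False: the formula becomes NOT ((True OR ((W IFF (NOT V OR NOT U)) IMPLIES ((NOT W AND W) AND V)))) = False.
Both cases fail — unsatisfiable.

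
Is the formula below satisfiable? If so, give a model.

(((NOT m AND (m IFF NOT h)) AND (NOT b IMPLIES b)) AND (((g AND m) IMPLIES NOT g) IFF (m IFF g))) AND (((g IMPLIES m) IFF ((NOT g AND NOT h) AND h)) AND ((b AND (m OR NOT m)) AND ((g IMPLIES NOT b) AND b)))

Case m = True: the conjunct NOT m is False.
Case m = False: the formula simplifies to ((h AND (NOT b IMPLIES b)) AND NOT g) AND ((NOT g IFF ((NOT g AND NOT h) AND h)) AND (b AND ((g IMPLIES NOT b) AND b))).
  g = True: the conjunct NOT g is False.
  g = False: simplifies to (h AND (NOT b IMPLIES b)) AND ((NOT h AND h) AND (b AND b)).
    h = True: the conjunct NOT h is False.
    h = False: the conjunct h is False.
Both cases fail — unsatisfiable.

Unsatisfiable — no assignment works.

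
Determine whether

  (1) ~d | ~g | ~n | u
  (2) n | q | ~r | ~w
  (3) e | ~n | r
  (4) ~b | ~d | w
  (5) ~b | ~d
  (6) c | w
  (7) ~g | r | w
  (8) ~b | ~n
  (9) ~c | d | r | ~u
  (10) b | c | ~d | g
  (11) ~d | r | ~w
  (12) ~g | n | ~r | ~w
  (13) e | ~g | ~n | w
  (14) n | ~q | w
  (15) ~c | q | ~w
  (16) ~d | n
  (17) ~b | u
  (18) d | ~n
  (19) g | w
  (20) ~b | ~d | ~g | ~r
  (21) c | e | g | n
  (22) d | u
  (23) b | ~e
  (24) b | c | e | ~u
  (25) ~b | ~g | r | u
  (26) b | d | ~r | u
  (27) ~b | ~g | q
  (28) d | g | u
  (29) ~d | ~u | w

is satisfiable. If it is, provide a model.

d = False, g = False, u = True, w = True, r = True, c = False, e = True, b = True, n = False, q = True

Set d = False.
  then (d | ~n) forces n = False.
  then (d | u) forces u = True.
Set g = False.
  then (g | w) forces w = True.
Set r = True.
  then (n | q | ~r | ~w) forces q = True.
Set c = False.
  then (c | e | g | n) forces e = True.
  then (b | ~e) forces b = True.
All clauses satisfied.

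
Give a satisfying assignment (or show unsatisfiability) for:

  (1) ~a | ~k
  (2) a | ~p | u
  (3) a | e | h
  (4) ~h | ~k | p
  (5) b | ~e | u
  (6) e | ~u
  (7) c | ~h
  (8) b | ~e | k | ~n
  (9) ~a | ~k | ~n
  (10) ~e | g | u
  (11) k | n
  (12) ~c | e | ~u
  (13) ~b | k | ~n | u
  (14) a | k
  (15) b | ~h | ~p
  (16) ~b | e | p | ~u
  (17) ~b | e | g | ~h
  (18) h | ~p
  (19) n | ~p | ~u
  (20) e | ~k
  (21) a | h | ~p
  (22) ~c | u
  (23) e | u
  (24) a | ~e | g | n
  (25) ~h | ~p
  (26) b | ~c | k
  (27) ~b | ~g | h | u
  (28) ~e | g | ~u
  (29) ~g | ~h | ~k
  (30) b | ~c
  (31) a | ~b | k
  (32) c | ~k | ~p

Set b = True.
Set h = False.
  then (h | ~p) forces p = False.
Set g = True.
  then (~b | ~g | h | u) forces u = True.
  then (e | ~u) forces e = True.
Set n = False.
  then (k | n) forces k = True.
  then (~a | ~k) forces a = False.
Set c = False.
All clauses satisfied.

b = True; h = False; g = True; p = False; n = False; c = False; a = False; e = True; k = True; u = True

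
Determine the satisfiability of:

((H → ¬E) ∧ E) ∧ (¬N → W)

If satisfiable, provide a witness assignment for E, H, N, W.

E = True; H = False; N = False; W = True

  (H → ¬E) ∧ E = True
    H → ¬E = True
      ¬E = False
  ¬N → W = True
    ¬N = True
Both conjuncts True, so the formula holds.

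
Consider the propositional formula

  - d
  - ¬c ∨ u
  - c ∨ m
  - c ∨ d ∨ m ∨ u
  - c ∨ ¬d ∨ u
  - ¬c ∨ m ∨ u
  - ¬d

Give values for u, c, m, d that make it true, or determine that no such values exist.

Unsatisfiable — no assignment works.

Case d = True:
  Clause (¬d) is falsified — contradiction.
Case d = False:
  Clause (d) is falsified — contradiction.
Both cases fail, so the formula is unsatisfiable.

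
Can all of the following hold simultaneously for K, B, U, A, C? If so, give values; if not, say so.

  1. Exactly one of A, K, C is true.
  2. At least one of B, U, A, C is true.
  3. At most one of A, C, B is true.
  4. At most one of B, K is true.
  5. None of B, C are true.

K=F; B=F; U=F; A=T; C=F

  (1) {A, K, C}: 1 true — exactly one ✓
  (2) {B, U, A, C}: 1 true — at least one ✓
  (3) {A, C, B}: 1 true — at most one ✓
  (4) {B, K}: 0 true — at most one ✓
  (5) {B, C}: 0 true — none ✓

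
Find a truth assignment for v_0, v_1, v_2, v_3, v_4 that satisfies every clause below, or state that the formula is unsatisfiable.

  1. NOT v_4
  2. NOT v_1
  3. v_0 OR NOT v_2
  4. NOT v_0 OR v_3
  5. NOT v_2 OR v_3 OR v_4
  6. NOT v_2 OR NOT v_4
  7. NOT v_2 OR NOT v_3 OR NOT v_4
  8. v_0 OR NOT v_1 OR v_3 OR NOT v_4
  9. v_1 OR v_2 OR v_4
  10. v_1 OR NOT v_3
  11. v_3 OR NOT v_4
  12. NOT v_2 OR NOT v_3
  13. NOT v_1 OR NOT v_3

UNSATISFIABLE

Case v_1 = True:
  Clause (NOT v_1) is falsified — contradiction.
Case v_1 = False:
  (NOT v_4) forces v_4 = False.
  (v_1 OR v_2 OR v_4) forces v_2 = True.
  (v_0 OR NOT v_2) forces v_0 = True.
  (NOT v_0 OR v_3) forces v_3 = True.
  Clause (v_1 OR NOT v_3) is falsified — contradiction.
Both cases fail, so the formula is unsatisfiable.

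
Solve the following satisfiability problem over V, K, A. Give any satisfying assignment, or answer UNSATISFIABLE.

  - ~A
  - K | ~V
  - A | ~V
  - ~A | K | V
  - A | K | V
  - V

Unsatisfiable

Case V = True:
  (~A) forces A = False.
  Clause (A | ~V) is falsified — contradiction.
Case V = False:
  Clause (V) is falsified — contradiction.
Both cases fail, so the formula is unsatisfiable.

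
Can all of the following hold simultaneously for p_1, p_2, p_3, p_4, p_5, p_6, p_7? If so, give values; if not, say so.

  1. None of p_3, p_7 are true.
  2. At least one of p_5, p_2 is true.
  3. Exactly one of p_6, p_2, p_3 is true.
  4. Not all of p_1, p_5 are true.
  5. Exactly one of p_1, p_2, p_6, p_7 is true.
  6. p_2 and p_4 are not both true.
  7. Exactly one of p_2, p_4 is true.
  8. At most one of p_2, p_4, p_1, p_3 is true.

p_1=F, p_2=T, p_3=F, p_4=F, p_5=F, p_6=F, p_7=F

  (1) {p_3, p_7}: 0 true — none ✓
  (2) {p_5, p_2}: 1 true — at least one ✓
  (3) {p_6, p_2, p_3}: 1 true — exactly one ✓
  (4) {p_1, p_5}: 0/2 true — not all ✓
  (5) {p_1, p_2, p_6, p_7}: 1 true — exactly one ✓
  (6) p_2=T, p_4=F — not both ✓
  (7) {p_2, p_4}: 1 true — exactly one ✓
  (8) {p_2, p_4, p_1, p_3}: 1 true — at most one ✓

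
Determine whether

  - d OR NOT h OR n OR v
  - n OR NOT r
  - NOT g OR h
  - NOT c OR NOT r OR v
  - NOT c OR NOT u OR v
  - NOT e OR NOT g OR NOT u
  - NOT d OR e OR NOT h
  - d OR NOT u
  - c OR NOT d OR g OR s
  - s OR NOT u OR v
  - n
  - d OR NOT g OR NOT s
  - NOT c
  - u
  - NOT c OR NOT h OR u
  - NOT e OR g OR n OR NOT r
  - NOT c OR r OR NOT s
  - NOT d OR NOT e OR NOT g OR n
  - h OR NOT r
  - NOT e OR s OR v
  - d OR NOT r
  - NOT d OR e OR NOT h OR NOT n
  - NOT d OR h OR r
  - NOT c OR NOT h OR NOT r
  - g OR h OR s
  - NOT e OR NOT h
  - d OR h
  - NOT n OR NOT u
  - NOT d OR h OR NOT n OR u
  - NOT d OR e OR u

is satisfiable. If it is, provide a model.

Case c = True:
  Clause (NOT c) is falsified — contradiction.
Case c = False:
  (n) forces n = True.
  (u) forces u = True.
  Clause (NOT n OR NOT u) is falsified — contradiction.
Both cases fail, so the formula is unsatisfiable.

UNSATISFIABLE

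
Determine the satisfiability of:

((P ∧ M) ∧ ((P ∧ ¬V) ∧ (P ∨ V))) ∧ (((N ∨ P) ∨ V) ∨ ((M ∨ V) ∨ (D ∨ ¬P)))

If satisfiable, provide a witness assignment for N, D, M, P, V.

N = True, D = False, M = True, P = True, V = False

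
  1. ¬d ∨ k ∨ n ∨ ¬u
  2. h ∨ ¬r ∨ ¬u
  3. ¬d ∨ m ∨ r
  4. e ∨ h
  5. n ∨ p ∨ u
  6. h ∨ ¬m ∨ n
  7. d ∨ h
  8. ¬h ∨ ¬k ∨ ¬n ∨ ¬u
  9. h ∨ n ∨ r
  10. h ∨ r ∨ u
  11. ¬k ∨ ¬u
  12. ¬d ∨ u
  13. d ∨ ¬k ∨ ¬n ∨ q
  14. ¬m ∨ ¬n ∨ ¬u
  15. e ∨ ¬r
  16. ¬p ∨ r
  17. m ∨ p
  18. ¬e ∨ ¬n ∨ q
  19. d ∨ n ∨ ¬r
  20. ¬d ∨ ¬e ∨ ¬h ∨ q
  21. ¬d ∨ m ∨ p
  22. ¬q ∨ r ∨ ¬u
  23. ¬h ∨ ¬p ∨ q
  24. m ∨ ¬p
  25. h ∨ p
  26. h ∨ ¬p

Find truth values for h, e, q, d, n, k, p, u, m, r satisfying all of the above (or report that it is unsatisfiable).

h = True, e = True, q = True, d = False, n = True, k = False, p = False, u = False, m = True, r = False

Set h = True.
Set e = True.
Set q = True.
Set d = False.
Try n = False:
  (d ∨ n ∨ ¬r) forces r = False.
  (¬p ∨ r) forces p = False.
  (n ∨ p ∨ u) forces u = True.
  clause (¬q ∨ r ∨ ¬u) is falsified — backtrack.
So n = True.
Set k = False.
Set p = False.
  then (m ∨ p) forces m = True.
  then (¬m ∨ ¬n ∨ ¬u) forces u = False.
Set r = False.
All clauses satisfied.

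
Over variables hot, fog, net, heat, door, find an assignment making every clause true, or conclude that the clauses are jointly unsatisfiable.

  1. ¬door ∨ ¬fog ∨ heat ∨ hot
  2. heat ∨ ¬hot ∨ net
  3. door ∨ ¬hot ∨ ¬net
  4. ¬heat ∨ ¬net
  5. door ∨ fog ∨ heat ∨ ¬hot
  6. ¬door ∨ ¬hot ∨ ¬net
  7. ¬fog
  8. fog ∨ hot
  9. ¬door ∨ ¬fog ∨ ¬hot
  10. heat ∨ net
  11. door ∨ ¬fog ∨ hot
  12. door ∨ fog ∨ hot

hot: True; fog: False; net: False; heat: True; door: False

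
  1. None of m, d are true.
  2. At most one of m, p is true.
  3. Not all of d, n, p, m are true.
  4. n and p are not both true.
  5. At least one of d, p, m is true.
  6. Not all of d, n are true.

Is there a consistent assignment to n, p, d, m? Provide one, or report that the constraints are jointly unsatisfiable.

n = False, p = True, d = False, m = False

  (1) {m, d}: 0 true — none ✓
  (2) {m, p}: 1 true — at most one ✓
  (3) {d, n, p, m}: 1/4 true — not all ✓
  (4) n=F, p=T — not both ✓
  (5) {d, p, m}: 1 true — at least one ✓
  (6) {d, n}: 0/2 true — not all ✓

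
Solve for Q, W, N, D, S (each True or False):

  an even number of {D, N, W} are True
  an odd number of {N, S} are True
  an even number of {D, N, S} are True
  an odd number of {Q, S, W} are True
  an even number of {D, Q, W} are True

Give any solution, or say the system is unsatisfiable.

Q: True; W: False; N: True; D: True; S: False

{D, N, W}: 2 true → even ✓
{N, S}: 1 true → odd ✓
{D, N, S}: 2 true → even ✓
{Q, S, W}: 1 true → odd ✓
{D, Q, W}: 2 true → even ✓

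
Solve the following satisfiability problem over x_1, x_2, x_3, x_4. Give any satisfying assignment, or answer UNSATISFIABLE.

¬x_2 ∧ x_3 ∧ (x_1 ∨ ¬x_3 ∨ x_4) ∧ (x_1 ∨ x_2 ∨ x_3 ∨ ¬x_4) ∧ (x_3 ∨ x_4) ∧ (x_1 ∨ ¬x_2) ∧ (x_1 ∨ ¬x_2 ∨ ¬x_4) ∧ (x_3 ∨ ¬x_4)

x_1 = True, x_2 = False, x_3 = True, x_4 = True

Unit clause (¬x_2) forces x_2 = False.
Unit clause (x_3) forces x_3 = True.
Set x_1 = True.
Set x_4 = True.
Check each clause:
  (¬x_2): ¬x_2 holds.
  (x_3): x_3 holds.
  (x_1 ∨ ¬x_3 ∨ x_4): x_1 holds.
  (x_1 ∨ x_2 ∨ x_3 ∨ ¬x_4): x_1 holds.
  (x_3 ∨ x_4): x_3 holds.
  (x_1 ∨ ¬x_2): x_1 holds.
  (x_1 ∨ ¬x_2 ∨ ¬x_4): x_1 holds.
  (x_3 ∨ ¬x_4): x_3 holds.
All clauses satisfied.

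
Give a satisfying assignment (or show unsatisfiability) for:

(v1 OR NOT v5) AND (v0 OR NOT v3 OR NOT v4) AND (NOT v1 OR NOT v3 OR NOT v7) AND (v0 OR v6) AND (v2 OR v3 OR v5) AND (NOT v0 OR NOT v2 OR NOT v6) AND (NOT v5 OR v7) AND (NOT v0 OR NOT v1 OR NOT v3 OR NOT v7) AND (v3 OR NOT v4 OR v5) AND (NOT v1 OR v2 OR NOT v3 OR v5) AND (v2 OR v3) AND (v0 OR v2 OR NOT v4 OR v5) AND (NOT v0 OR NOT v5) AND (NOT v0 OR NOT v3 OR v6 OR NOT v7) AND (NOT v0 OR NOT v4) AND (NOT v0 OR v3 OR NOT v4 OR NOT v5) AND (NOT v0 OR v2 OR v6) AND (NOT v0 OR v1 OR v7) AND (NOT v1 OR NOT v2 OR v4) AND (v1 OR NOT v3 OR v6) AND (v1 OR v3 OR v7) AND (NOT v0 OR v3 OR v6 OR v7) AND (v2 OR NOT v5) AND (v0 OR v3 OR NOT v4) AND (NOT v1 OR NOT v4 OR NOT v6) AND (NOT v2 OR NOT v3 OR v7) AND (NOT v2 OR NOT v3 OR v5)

Set v0 = False.
  then (v0 OR v6) forces v6 = True.
Set v1 = False.
  then (v1 OR NOT v5) forces v5 = False.
Set v2 = False.
  then (v2 OR v3 OR v5) forces v3 = True.
  then (v0 OR v2 OR NOT v4 OR v5) forces v4 = False.
Set v7 = False.
All clauses satisfied.

v0=F, v1=F, v2=F, v3=T, v4=F, v5=F, v6=T, v7=F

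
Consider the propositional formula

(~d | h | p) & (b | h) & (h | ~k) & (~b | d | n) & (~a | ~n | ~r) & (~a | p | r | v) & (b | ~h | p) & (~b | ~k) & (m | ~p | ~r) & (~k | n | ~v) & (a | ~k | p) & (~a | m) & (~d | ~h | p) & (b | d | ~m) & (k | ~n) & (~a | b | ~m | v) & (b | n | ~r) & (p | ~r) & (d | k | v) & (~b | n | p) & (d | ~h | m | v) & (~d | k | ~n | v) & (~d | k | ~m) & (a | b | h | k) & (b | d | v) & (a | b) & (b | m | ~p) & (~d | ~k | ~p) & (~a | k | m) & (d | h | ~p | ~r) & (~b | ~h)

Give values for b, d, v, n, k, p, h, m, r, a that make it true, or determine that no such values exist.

b: True, d: True, v: True, n: False, k: False, p: True, h: False, m: False, r: False, a: False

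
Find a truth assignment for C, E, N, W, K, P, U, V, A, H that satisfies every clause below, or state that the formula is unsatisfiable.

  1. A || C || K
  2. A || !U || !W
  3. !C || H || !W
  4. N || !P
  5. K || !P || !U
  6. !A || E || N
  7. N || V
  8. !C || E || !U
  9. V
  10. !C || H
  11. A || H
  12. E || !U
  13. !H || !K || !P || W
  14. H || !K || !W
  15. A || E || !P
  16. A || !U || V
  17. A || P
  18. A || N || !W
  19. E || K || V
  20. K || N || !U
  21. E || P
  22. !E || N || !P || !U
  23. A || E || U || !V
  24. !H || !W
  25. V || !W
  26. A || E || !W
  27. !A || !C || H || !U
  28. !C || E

Unit clause (V) forces V = True.
Set C = False.
Set E = False.
  then (E || !U) forces U = False.
  then (E || P) forces P = True.
  then (A || E || U || !V) forces A = True.
  then (N || !P) forces N = True.
Set W = False.
Set K = False.
Set H = False.
All clauses satisfied.

C = False; E = False; N = True; W = False; K = False; P = True; U = False; V = True; A = True; H = False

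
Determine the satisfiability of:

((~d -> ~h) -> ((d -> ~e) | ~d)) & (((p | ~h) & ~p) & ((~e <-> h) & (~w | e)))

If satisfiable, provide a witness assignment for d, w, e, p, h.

d = False, w = False, e = True, p = False, h = False

  (~d -> ~h) -> ((d -> ~e) | ~d) = True
    ~d -> ~h = True
      ~d = True
      ~h = True
    (d -> ~e) | ~d = True
      d -> ~e = True
        ~e = False
      ~d = True
  ((p | ~h) & ~p) & ((~e <-> h) & (~w | e)) = True
    (p | ~h) & ~p = True
      p | ~h = True
        ~h = True
      ~p = True
    (~e <-> h) & (~w | e) = True
      ~e <-> h = True
        ~e = False
      ~w | e = True
        ~w = True
Both conjuncts True, so the formula holds.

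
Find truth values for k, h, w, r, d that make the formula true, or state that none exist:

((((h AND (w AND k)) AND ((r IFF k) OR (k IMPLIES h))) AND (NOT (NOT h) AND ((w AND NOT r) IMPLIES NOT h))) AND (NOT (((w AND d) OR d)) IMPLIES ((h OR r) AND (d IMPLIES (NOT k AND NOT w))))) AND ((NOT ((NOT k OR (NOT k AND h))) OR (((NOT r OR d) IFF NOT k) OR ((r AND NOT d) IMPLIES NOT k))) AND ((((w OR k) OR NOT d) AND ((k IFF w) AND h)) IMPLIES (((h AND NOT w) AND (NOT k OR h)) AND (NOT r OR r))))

Case k = True: the formula simplifies to ((((h AND w) AND (r OR h)) AND (NOT (NOT h) AND ((w AND NOT r) IMPLIES NOT h))) AND (NOT (((w AND d) OR d)) IMPLIES ((h OR r) AND NOT d))) AND ((w AND h) IMPLIES (((h AND NOT w) AND h) AND (NOT r OR r))).
  h = True: simplifies to ((w AND NOT ((w AND NOT r))) AND (NOT (((w AND d) OR d)) IMPLIES NOT d)) AND (w IMPLIES (NOT w AND (NOT r OR r))).
    w = True: the conjunct w IMPLIES (NOT w AND (NOT r OR r)) becomes True IMPLIES (False AND (NOT r OR r)) = False.
    w = False: the conjunct w is False.
  h = False: the conjunct h is False.
Case k = False: the conjunct k is False.
Both cases fail — unsatisfiable.

No satisfying assignment exists.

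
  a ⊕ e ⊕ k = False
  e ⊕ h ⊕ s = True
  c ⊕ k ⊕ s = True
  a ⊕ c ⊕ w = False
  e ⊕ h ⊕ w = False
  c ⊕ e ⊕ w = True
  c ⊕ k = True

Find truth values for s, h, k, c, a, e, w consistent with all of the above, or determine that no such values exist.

s=F, h=T, k=T, c=F, a=T, e=F, w=T

a ⊕ e ⊕ k = T ⊕ F ⊕ T = False ✓
e ⊕ h ⊕ s = F ⊕ T ⊕ F = True ✓
c ⊕ k ⊕ s = F ⊕ T ⊕ F = True ✓
a ⊕ c ⊕ w = T ⊕ F ⊕ T = False ✓
e ⊕ h ⊕ w = F ⊕ T ⊕ T = False ✓
c ⊕ e ⊕ w = F ⊕ F ⊕ T = True ✓
c ⊕ k = F ⊕ T = True ✓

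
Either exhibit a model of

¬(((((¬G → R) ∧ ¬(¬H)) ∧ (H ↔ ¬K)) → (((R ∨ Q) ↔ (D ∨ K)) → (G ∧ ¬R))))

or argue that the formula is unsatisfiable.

Q: True; K: False; H: True; R: True; D: True; G: False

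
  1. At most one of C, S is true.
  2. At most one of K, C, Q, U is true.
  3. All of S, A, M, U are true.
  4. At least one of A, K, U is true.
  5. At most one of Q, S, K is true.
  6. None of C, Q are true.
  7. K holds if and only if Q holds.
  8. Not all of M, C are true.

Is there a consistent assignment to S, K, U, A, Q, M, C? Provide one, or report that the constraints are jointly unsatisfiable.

S = True; K = False; U = True; A = True; Q = False; M = True; C = False

  (1) {C, S}: 1 true — at most one ✓
  (2) {K, C, Q, U}: 1 true — at most one ✓
  (3) {S, A, M, U}: all 4 true ✓
  (4) {A, K, U}: 2 true — at least one ✓
  (5) {Q, S, K}: 1 true — at most one ✓
  (6) {C, Q}: 0 true — none ✓
  (7) K=F, Q=F — same ✓
  (8) {M, C}: 1/2 true — not all ✓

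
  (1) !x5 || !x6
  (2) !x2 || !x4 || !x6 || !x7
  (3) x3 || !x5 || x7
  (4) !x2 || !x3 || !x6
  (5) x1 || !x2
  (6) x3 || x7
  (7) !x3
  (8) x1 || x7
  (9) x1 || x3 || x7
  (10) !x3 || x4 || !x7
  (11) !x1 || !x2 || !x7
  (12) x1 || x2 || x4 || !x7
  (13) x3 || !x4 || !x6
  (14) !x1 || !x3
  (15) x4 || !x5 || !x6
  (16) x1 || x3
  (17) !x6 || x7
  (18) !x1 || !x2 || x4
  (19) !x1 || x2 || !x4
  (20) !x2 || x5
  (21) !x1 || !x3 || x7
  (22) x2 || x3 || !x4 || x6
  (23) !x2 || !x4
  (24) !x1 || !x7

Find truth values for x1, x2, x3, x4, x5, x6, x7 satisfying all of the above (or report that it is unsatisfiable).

Case x3 = True:
  Clause (!x3) is falsified — contradiction.
Case x3 = False:
  (x3 || x7) forces x7 = True.
  (x1 || x3) forces x1 = True.
  Clause (!x1 || !x7) is falsified — contradiction.
Both cases fail, so the formula is unsatisfiable.

UNSATISFIABLE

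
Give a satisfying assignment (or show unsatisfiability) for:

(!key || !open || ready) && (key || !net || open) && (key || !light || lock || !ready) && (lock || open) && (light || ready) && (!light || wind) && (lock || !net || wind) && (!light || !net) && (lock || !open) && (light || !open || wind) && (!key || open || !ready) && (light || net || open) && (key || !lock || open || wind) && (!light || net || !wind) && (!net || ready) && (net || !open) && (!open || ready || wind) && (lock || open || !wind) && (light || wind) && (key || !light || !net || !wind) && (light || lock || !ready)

open = True, wind = True, key = False, light = False, lock = True, ready = True, net = True

Set open = True.
  then (lock || !open) forces lock = True.
  then (net || !open) forces net = True.
  then (!light || !net) forces light = False.
  then (light || !open || wind) forces wind = True.
  then (!net || ready) forces ready = True.
Set key = False.
All clauses satisfied.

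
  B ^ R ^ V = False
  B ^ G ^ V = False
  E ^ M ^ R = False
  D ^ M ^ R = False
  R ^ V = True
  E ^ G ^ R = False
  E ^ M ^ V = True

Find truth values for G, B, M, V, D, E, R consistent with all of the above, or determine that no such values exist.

G = False, B = True, M = False, V = True, D = False, E = False, R = False

B ^ R ^ V = T ^ F ^ T = False ✓
B ^ G ^ V = T ^ F ^ T = False ✓
E ^ M ^ R = F ^ F ^ F = False ✓
D ^ M ^ R = F ^ F ^ F = False ✓
R ^ V = F ^ T = True ✓
E ^ G ^ R = F ^ F ^ F = False ✓
E ^ M ^ V = F ^ F ^ T = True ✓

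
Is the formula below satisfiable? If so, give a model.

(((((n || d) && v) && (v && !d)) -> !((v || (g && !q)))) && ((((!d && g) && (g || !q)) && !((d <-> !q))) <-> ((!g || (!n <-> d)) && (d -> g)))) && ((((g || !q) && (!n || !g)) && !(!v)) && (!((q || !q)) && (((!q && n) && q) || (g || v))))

Unsatisfiable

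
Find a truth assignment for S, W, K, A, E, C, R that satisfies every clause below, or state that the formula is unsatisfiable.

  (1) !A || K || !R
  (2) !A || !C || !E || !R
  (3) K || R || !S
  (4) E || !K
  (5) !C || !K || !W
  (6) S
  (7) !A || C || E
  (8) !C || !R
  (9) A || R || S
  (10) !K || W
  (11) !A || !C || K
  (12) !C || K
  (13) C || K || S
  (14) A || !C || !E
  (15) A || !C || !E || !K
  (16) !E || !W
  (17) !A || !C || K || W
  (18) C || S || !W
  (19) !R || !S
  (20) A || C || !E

Case S = True:
  (!R || !S) forces R = False.
  (K || R || !S) forces K = True.
  (E || !K) forces E = True.
  (!K || W) forces W = True.
  Clause (!E || !W) is falsified — contradiction.
Case S = False:
  Clause (S) is falsified — contradiction.
Both cases fail, so the formula is unsatisfiable.

UNSATISFIABLE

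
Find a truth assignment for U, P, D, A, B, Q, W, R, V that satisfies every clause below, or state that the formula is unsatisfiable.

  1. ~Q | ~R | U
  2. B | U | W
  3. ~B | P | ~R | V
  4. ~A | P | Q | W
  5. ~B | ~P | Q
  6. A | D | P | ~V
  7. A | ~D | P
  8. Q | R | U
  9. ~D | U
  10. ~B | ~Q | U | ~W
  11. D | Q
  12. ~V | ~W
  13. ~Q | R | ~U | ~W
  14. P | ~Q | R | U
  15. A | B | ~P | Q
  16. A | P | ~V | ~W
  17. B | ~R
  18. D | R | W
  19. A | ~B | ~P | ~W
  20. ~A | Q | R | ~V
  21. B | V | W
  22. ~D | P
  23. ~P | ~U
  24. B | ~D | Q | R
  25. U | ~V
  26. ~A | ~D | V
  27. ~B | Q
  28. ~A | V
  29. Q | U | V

U: False, P: True, D: False, A: False, B: False, Q: True, W: True, R: False, V: False

Set U = False.
  then (~D | U) forces D = False.
  then (D | Q) forces Q = True.
  then (U | ~V) forces V = False.
  then (~A | V) forces A = False.
  then (~Q | ~R | U) forces R = False.
  then (P | ~Q | R | U) forces P = True.
  then (D | R | W) forces W = True.
  then (A | ~B | ~P | ~W) forces B = False.
All clauses satisfied.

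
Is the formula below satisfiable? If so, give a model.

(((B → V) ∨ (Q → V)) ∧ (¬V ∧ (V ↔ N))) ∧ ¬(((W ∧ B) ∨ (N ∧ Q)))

V: False, B: False, N: False, W: True, Q: False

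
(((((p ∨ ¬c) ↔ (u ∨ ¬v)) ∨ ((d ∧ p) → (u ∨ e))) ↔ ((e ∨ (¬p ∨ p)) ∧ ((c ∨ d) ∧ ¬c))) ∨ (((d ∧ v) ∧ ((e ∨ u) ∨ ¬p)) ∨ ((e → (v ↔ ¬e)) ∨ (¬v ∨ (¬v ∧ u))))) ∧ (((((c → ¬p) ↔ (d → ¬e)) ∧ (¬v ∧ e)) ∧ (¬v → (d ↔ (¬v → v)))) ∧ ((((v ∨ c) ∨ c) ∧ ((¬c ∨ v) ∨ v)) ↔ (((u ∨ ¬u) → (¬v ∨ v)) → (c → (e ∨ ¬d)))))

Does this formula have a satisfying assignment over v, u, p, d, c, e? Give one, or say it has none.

No satisfying assignment exists.

Case v = True: the conjunct ¬v is False.
Case v = False: the formula simplifies to ((((c → ¬p) ↔ (d → ¬e)) ∧ e) ∧ ¬d) ∧ (((c ∨ c) ∧ ¬c) ↔ (c → (e ∨ ¬d))).
  d = True: the conjunct ¬d is False.
  d = False: simplifies to ((c → ¬p) ∧ e) ∧ ((c ∨ c) ∧ ¬c).
    c = True: the conjunct ¬c is False.
    c = False: the conjunct c ∨ c becomes False ∨ False = False.
Both cases fail — unsatisfiable.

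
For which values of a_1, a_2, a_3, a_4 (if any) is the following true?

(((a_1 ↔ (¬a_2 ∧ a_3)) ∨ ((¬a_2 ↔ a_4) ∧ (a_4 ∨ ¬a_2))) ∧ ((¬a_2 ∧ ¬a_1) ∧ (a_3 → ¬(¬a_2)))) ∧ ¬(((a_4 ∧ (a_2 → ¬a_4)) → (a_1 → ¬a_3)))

Case a_1 = True: the conjunct ¬a_1 is False.
Case a_1 = False: the conjunct ¬(((a_4 ∧ (a_2 → ¬a_4)) → (a_1 → ¬a_3))) becomes ¬(((a_4 ∧ (a_2 → ¬a_4)) → True)) = False.
Both cases fail — unsatisfiable.

Unsatisfiable — no assignment works.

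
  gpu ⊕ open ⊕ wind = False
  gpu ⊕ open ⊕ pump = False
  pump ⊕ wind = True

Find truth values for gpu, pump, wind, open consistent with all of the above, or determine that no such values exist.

Unsatisfiable

Adding constraints 1, 2, 3 mod 2: every variable appears an even number of times on the left, so the left side is 0.
But the right sides sum to 1 (mod 2). 0 ≠ 1 — the system is inconsistent.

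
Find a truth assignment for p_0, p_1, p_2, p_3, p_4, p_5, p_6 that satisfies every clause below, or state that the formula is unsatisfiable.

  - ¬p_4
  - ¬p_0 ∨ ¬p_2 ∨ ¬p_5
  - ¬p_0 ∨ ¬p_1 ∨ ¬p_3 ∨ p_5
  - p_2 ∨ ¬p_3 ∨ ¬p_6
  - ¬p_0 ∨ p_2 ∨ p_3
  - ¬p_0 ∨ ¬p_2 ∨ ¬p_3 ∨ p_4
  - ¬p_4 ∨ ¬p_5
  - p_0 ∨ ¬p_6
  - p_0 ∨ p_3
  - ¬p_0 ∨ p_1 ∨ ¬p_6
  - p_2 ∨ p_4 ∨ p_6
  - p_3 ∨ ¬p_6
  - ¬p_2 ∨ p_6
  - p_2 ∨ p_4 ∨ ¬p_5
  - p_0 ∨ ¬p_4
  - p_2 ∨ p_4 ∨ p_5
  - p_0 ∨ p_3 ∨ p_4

Case p_2 = True:
  (¬p_4) forces p_4 = False.
  (¬p_2 ∨ p_6) forces p_6 = True.
  (p_0 ∨ ¬p_6) forces p_0 = True.
  (¬p_0 ∨ ¬p_2 ∨ ¬p_5) forces p_5 = False.
  (¬p_0 ∨ ¬p_2 ∨ ¬p_3 ∨ p_4) forces p_3 = False.
  Clause (p_3 ∨ ¬p_6) is falsified — contradiction.
Case p_2 = False:
  (¬p_4) forces p_4 = False.
  (p_2 ∨ p_4 ∨ p_6) forces p_6 = True.
  (p_2 ∨ ¬p_3 ∨ ¬p_6) forces p_3 = False.
  Clause (p_3 ∨ ¬p_6) is falsified — contradiction.
Both cases fail, so the formula is unsatisfiable.

UNSATISFIABLE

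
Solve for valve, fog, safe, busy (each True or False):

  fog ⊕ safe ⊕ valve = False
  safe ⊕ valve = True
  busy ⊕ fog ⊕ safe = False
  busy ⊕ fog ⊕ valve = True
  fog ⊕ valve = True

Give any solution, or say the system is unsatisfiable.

valve: False, fog: True, safe: True, busy: False

fog ⊕ safe ⊕ valve = T ⊕ T ⊕ F = False ✓
safe ⊕ valve = T ⊕ F = True ✓
busy ⊕ fog ⊕ safe = F ⊕ T ⊕ T = False ✓
busy ⊕ fog ⊕ valve = F ⊕ T ⊕ F = True ✓
fog ⊕ valve = T ⊕ F = True ✓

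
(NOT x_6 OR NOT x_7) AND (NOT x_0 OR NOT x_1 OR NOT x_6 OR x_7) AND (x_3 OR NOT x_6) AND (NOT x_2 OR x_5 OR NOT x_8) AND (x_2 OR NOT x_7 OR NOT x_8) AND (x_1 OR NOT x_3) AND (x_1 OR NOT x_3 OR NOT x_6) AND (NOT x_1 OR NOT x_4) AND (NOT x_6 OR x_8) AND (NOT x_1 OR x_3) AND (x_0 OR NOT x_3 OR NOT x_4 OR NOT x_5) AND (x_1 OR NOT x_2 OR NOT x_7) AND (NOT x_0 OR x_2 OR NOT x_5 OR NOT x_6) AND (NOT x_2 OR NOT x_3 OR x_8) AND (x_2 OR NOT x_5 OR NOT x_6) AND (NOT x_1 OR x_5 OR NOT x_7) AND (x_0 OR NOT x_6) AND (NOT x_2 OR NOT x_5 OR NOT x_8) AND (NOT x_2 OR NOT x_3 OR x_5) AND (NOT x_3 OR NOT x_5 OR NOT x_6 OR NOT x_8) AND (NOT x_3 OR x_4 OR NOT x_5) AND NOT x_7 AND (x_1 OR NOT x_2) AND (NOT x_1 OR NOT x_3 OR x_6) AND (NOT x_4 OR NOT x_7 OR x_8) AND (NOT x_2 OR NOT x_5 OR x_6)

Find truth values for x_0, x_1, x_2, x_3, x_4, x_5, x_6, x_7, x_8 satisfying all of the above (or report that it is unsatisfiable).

Unit clause (NOT x_7) forces x_7 = False.
Set x_0 = False.
  then (x_0 OR NOT x_6) forces x_6 = False.
Try x_1 = True:
  (NOT x_1 OR NOT x_4) forces x_4 = False.
  (NOT x_1 OR x_3) forces x_3 = True.
  clause (NOT x_1 OR NOT x_3 OR x_6) is falsified — backtrack.
So x_1 = False.
  then (x_1 OR NOT x_3) forces x_3 = False.
  then (x_1 OR NOT x_2) forces x_2 = False.
Set x_4 = False.
Set x_5 = False.
Set x_8 = False.
All clauses satisfied.

x_0: False, x_1: False, x_2: False, x_3: False, x_4: False, x_5: False, x_6: False, x_7: False, x_8: False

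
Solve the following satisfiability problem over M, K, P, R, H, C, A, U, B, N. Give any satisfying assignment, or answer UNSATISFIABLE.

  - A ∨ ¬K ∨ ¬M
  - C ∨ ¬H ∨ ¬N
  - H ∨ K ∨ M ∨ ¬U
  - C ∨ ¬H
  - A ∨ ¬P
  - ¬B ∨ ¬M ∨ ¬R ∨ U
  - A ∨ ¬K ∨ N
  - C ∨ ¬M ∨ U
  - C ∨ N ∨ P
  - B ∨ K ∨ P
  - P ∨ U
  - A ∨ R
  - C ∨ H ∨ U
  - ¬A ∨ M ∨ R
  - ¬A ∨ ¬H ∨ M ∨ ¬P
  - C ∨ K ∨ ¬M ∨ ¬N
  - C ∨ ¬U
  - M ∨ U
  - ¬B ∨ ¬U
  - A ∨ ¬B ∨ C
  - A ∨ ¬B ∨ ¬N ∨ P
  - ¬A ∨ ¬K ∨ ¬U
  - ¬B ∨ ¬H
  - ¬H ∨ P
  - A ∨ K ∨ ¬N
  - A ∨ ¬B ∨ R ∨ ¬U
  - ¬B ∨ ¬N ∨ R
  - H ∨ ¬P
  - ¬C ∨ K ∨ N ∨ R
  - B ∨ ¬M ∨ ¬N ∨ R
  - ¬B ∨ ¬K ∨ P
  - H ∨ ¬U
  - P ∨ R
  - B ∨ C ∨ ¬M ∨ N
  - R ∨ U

Set M = True.
Set K = True.
  then (A ∨ ¬K ∨ ¬M) forces A = True.
  then (¬A ∨ ¬K ∨ ¬U) forces U = False.
  then (R ∨ U) forces R = True.
  then (¬B ∨ ¬M ∨ ¬R ∨ U) forces B = False.
  then (C ∨ ¬M ∨ U) forces C = True.
  then (P ∨ U) forces P = True.
  then (H ∨ ¬P) forces H = True.
Set N = True.
All clauses satisfied.

M=T, K=T, P=T, R=T, H=T, C=T, A=T, U=F, B=F, N=T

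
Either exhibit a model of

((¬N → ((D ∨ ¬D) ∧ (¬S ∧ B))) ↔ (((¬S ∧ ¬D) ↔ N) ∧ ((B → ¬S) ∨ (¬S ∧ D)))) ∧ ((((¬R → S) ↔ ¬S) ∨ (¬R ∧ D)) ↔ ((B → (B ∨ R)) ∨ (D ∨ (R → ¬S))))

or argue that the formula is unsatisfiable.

S: False; N: False; R: False; B: True; D: True

  (¬N → ((D ∨ ¬D) ∧ (¬S ∧ B))) ↔ (((¬S ∧ ¬D) ↔ N) ∧ ((B → ¬S) ∨ (¬S ∧ D))) = True
    ¬N → ((D ∨ ¬D) ∧ (¬S ∧ B)) = True
      ¬N = True
      (D ∨ ¬D) ∧ (¬S ∧ B) = True
        D ∨ ¬D = True
          ¬D = False
        ¬S ∧ B = True
          ¬S = True
    ((¬S ∧ ¬D) ↔ N) ∧ ((B → ¬S) ∨ (¬S ∧ D)) = True
      (¬S ∧ ¬D) ↔ N = True
        ¬S ∧ ¬D = False
          ¬S = True
          ¬D = False
      (B → ¬S) ∨ (¬S ∧ D) = True
        B → ¬S = True
          ¬S = True
        ¬S ∧ D = True
          ¬S = True
  (((¬R → S) ↔ ¬S) ∨ (¬R ∧ D)) ↔ ((B → (B ∨ R)) ∨ (D ∨ (R → ¬S))) = True
    ((¬R → S) ↔ ¬S) ∨ (¬R ∧ D) = True
      (¬R → S) ↔ ¬S = False
        ¬R → S = False
          ¬R = True
        ¬S = True
      ¬R ∧ D = True
        ¬R = True
    (B → (B ∨ R)) ∨ (D ∨ (R → ¬S)) = True
      B → (B ∨ R) = True
        B ∨ R = True
      D ∨ (R → ¬S) = True
        R → ¬S = True
          ¬S = True
Both conjuncts True, so the formula holds.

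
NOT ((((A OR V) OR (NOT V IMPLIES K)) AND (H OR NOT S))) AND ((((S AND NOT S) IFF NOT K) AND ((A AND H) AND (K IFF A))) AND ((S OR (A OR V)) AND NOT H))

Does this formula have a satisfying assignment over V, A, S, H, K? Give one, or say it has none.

Case H = True: the conjunct NOT H is False.
Case H = False: the conjunct H is False.
Both cases fail — unsatisfiable.

No satisfying assignment exists.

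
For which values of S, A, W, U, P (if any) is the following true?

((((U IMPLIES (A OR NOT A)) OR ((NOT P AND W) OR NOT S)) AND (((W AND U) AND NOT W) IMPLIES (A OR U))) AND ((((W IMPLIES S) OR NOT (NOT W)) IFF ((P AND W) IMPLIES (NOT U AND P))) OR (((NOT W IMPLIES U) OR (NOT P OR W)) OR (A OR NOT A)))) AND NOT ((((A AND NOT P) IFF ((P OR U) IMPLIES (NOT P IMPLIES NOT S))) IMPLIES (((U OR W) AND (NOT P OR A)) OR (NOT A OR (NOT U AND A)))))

The conjunct NOT ((((A AND NOT P) IFF ((P OR U) IMPLIES (NOT P IMPLIES NOT S))) IMPLIES (((U OR W) AND (NOT P OR A)) OR (NOT A OR (NOT U AND A))))) is unsatisfiable on its own:
  P = True: this becomes NOT ((False IMPLIES (((U OR W) AND A) OR (NOT A OR (NOT U AND A))))) = False.
  P = False: simplifies to NOT (((A IFF (U IMPLIES NOT S)) IMPLIES ((U OR W) OR (NOT A OR (NOT U AND A))))).
    U = True: this becomes NOT (((A IFF NOT S) IMPLIES True)) = False.
    U = False: simplifies to NOT ((A IMPLIES (W OR (NOT A OR A)))).
      A = True: this becomes NOT ((True IMPLIES True)) = False.
      A = False: this becomes NOT ((False IMPLIES True)) = False.
So the whole conjunction is unsatisfiable.

UNSATISFIABLE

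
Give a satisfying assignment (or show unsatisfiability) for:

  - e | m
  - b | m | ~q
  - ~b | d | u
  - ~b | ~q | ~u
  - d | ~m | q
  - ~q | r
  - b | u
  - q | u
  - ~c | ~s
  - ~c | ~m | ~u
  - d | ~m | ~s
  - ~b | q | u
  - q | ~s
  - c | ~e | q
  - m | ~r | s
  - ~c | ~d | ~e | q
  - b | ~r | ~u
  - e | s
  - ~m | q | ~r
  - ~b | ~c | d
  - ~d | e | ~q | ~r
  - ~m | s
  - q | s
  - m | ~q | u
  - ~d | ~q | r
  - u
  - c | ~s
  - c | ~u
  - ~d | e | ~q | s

UNSATISFIABLE

Case s = True:
  (~c | ~s) forces c = False.
  Clause (c | ~s) is falsified — contradiction.
Case s = False:
  (e | s) forces e = True.
  (~m | s) forces m = False.
  (m | ~r | s) forces r = False.
  (~q | r) forces q = False.
  Clause (q | s) is falsified — contradiction.
Both cases fail, so the formula is unsatisfiable.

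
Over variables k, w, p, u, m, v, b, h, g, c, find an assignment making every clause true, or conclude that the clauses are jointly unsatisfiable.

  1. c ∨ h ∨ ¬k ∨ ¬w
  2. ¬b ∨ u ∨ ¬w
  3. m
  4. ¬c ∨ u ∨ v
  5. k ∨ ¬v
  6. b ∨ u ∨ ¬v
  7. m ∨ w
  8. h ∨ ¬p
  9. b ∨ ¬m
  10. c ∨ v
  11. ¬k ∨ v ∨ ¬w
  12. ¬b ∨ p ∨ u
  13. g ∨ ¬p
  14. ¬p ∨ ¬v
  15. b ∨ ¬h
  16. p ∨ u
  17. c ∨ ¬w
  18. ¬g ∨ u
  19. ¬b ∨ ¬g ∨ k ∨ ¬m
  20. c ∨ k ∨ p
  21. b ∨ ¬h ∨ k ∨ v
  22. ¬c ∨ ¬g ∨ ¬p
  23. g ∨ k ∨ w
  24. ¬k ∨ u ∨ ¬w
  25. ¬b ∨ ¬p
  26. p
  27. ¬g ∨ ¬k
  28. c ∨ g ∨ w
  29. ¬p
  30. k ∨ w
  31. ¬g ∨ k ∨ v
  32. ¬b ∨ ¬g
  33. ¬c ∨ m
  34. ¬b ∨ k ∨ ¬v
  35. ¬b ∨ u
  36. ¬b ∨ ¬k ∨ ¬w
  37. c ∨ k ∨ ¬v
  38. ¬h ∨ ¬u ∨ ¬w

The formula is unsatisfiable.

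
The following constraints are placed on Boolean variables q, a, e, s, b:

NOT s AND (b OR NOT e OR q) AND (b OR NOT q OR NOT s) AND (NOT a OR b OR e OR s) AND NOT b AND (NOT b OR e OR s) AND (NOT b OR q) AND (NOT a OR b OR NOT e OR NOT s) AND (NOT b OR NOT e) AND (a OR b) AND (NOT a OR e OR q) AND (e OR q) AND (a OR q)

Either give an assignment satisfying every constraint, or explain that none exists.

Unit clause (NOT s) forces s = False.
Unit clause (NOT b) forces b = False.
In (a OR b) only a is left, so a = True.
In (NOT a OR b OR e OR s) only e is left, so e = True.
In (b OR NOT e OR q) only q is left, so q = True.
All clauses satisfied.

q: True, a: True, e: True, s: False, b: False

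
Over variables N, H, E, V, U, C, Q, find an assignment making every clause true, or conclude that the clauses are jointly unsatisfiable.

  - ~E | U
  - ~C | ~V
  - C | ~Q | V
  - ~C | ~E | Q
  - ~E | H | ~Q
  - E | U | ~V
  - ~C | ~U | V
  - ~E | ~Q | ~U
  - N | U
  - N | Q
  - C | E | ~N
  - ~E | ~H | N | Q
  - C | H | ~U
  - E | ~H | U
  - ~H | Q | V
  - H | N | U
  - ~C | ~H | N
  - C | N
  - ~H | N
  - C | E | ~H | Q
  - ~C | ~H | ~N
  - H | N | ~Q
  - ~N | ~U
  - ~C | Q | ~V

Set N = True.
  then (~N | ~U) forces U = False.
  then (~E | U) forces E = False.
  then (E | U | ~V) forces V = False.
  then (C | E | ~N) forces C = True.
  then (E | ~H | U) forces H = False.
Set Q = False.
All clauses satisfied.

N: True, H: False, E: False, V: False, U: False, C: True, Q: False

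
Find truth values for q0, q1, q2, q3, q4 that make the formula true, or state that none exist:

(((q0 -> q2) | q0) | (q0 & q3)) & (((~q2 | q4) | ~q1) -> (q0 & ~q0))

q0: False, q1: True, q2: True, q3: False, q4: False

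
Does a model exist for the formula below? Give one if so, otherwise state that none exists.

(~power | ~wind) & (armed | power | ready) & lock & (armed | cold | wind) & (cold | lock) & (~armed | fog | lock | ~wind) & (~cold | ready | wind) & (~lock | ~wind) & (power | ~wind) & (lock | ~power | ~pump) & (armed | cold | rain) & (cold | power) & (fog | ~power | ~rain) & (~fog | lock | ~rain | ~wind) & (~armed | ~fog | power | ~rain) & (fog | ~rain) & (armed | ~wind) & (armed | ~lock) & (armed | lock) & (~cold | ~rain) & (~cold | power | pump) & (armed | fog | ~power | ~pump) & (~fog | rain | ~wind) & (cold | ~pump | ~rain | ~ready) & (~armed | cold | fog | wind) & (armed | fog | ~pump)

Unit clause (lock) forces lock = True.
In (~lock | ~wind) only ~wind is left, so wind = False.
In (armed | ~lock) only armed is left, so armed = True.
Set pump = False.
Set rain = False.
Set power = True.
Set fog = False.
  then (~armed | cold | fog | wind) forces cold = True.
  then (~cold | ready | wind) forces ready = True.
All clauses satisfied.

pump: False, rain: False, power: True, lock: True, armed: True, fog: False, wind: False, cold: True, ready: True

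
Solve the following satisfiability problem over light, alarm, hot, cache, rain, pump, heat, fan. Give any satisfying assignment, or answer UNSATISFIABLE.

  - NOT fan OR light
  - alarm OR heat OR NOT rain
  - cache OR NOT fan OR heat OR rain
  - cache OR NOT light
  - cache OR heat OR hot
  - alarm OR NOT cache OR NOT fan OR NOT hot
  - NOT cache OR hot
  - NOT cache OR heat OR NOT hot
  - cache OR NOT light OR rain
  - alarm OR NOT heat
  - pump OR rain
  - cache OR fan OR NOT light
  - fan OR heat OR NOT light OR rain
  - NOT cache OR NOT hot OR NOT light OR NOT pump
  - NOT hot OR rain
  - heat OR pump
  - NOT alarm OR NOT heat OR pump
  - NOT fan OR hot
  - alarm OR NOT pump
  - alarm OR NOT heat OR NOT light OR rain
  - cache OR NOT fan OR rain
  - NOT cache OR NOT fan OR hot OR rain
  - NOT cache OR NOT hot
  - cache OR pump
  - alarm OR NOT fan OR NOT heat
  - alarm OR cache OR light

Set light = False.
  then (NOT fan OR light) forces fan = False.
Try alarm = False:
  (alarm OR NOT heat) forces heat = False.
  (alarm OR heat OR NOT rain) forces rain = False.
  (pump OR rain) forces pump = True.
  clause (alarm OR NOT pump) is falsified — backtrack.
So alarm = True.
Set hot = True.
  then (NOT hot OR rain) forces rain = True.
  then (NOT cache OR NOT hot) forces cache = False.
  then (cache OR pump) forces pump = True.
Set heat = False.
All clauses satisfied.

light: False; alarm: True; hot: True; cache: False; rain: True; pump: True; heat: False; fan: False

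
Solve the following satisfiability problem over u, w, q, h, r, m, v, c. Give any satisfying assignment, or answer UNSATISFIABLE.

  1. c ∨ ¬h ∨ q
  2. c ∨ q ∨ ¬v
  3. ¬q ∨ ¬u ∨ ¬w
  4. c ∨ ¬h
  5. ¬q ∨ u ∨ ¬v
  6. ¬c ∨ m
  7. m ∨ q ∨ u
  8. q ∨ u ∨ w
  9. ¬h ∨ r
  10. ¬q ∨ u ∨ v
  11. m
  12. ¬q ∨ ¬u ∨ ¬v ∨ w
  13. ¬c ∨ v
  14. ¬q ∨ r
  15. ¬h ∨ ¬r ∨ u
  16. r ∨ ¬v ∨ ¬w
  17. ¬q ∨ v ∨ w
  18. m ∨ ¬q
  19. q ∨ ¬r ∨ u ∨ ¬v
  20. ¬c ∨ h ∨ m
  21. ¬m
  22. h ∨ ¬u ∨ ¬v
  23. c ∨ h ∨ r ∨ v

Case m = True:
  Clause (¬m) is falsified — contradiction.
Case m = False:
  Clause (m) is falsified — contradiction.
Both cases fail, so the formula is unsatisfiable.

Unsatisfiable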